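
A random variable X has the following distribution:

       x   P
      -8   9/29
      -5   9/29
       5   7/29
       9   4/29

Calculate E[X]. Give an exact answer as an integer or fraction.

E[X] = (9/29)·(-8) + (9/29)·(-5) + (7/29)·5 + (4/29)·9
     = -46/29

-46/29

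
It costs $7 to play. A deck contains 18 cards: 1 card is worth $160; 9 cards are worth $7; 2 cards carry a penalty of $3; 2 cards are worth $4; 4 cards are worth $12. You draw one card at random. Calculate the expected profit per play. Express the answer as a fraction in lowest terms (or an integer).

E[payout] = (1/18)·160 + (9/18)·7 + (2/18)·(-3) + (2/18)·4 + (4/18)·12 = 91/6
Expected profit = 91/6 − 7 = 49/6

49/6 dollars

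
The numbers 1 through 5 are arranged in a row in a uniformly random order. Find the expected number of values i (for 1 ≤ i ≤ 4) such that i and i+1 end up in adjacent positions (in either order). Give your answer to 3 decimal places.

1.600

For each i ∈ {1,…,4}, let Xᵢ = 1 if i and i+1 are adjacent. P(Xᵢ=1) = 2·(5−1)!/5! = 2/5.
By linearity, E[ΣXᵢ] = (4)·(2/5) = 8/5.
≈ 1.600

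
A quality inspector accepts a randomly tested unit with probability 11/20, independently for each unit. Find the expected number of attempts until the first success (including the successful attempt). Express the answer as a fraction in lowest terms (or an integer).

20/11

For a geometric distribution, E[trials] = 1/p = 1/(11/20) = 20/11.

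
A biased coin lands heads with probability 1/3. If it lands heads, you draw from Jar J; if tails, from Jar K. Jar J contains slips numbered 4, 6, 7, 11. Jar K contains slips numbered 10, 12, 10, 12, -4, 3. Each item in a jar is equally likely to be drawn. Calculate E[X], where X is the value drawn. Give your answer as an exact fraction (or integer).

64/9

E[X | Jar J] = (4 + 6 + 7 + 11)/4 = 7
E[X | Jar K] = (10 + 12 + 10 + 12 − 4 + 3)/6 = 43/6
E[X] = (1/3)·7 + (2/3)·43/6 = 64/9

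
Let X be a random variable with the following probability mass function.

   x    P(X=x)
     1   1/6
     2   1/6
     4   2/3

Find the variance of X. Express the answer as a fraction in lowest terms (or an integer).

E[X] = (1/6)·1 + (1/6)·2 + (2/3)·4 = 19/6
E[X²] = (1/6)·1 + (1/6)·4 + (2/3)·16 = 23/2
Var(X) = 23/2 − (19/6)² = 53/36

53/36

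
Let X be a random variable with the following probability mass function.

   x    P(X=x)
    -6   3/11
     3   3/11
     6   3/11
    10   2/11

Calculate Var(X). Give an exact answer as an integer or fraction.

4032/121

E[X] = (3/11)·(-6) + (3/11)·3 + (3/11)·6 + (2/11)·10 = 29/11
E[X²] = (3/11)·36 + (3/11)·9 + (3/11)·36 + (2/11)·100 = 443/11
Var(X) = 443/11 − (29/11)² = 4032/121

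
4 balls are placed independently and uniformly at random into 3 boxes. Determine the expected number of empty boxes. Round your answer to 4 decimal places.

0.5926

Let Xⱼ=1 if box j is empty. P(Xⱼ=1) = ((3-1)/3)^4 = 16/81.
By linearity, E[#empty] = 3·16/81 = 16/27.
≈ 0.5926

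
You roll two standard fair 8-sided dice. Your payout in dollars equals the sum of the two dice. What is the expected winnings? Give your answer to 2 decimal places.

$9.00

Distribution of the sum of the two dice: 2 w.p. 1/64, 3 w.p. 1/32, 4 w.p. 3/64, 5 w.p. 1/16, 6 w.p. 5/64, 7 w.p. 3/32, …
E[payout] = (1/64)·2 + (1/32)·3 + (3/64)·4 + (1/16)·5 + (5/64)·6 + (3/32)·7 + (7/64)·8 + (1/8)·9 + (7/64)·10 + (3/32)·11 + (5/64)·12 + (1/16)·13 + (3/64)·14 + (1/32)·15 + (1/64)·16 = 9
≈ $9.00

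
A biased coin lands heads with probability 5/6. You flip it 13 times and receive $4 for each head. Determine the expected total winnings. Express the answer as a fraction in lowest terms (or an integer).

E[#heads] = 13·5/6 = 65/6 (linearity over flips).
E[winnings] = 4·65/6 = 130/3.

130/3 dollars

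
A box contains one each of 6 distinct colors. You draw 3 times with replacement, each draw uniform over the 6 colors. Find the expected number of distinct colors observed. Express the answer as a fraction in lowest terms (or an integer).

91/36

Let Xⱼ=1 if type j appears at least once. P(Xⱼ=1) = 1 − ((6−1)/6)^3 = 91/216.
E[#distinct] = 6·91/216 = 91/36.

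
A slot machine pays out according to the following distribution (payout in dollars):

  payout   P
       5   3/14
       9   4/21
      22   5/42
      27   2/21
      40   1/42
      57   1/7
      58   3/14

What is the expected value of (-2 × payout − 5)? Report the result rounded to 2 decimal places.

E[-2x-5] = (3/14)·(-15) + (4/21)·(-23) + (5/42)·(-49) + (2/21)·(-59) + (1/42)·(-85) + (1/7)·(-119) + (3/14)·(-121)
     = -64 ≈ -64.00

-64.00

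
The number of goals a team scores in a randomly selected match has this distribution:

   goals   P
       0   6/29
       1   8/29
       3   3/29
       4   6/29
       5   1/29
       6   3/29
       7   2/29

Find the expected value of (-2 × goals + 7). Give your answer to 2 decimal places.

E[-2x+7] = (6/29)·7 + (8/29)·5 + (3/29)·1 + (6/29)·(-1) + (1/29)·(-3) + (3/29)·(-5) + (2/29)·(-7)
     = 47/29 ≈ 1.62

1.62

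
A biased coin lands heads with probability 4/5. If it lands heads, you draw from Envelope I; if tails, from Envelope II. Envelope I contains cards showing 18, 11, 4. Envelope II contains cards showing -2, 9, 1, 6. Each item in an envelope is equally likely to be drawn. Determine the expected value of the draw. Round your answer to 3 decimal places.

9.500

E[X | Envelope I] = (18 + 11 + 4)/3 = 11
E[X | Envelope II] = (-2 + 9 + 1 + 6)/4 = 7/2
E[X] = (4/5)·11 + (1/5)·7/2 = 19/2 ≈ 9.500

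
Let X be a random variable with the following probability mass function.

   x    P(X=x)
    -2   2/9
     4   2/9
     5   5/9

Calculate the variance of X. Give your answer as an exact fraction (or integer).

E[X] = (2/9)·(-2) + (2/9)·4 + (5/9)·5 = 29/9
E[X²] = (2/9)·4 + (2/9)·16 + (5/9)·25 = 55/3
Var(X) = 55/3 − (29/9)² = 644/81

644/81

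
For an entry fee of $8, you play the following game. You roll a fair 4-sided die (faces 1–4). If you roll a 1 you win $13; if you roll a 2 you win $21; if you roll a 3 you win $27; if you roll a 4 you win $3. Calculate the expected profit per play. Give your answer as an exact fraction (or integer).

E[payout] = (1/4)·3 + (1/4)·13 + (1/4)·21 + (1/4)·27 = 16
Expected profit = 16 − 8 = 8

$8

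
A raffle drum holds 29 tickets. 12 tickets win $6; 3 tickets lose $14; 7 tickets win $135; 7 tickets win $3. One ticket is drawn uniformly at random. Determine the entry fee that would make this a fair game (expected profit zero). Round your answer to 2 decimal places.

$34.34

E[payout] = (12/29)·6 + (3/29)·(-14) + (7/29)·135 + (7/29)·3 = 996/29
Fair fee = E[payout] = 996/29 ≈ $34.34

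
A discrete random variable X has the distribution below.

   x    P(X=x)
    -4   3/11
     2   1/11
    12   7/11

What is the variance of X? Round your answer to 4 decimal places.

E[X] = (3/11)·(-4) + (1/11)·2 + (7/11)·12 = 74/11
E[X²] = (3/11)·16 + (1/11)·4 + (7/11)·144 = 1060/11
Var(X) = 1060/11 − (74/11)² = 6184/121 ≈ 51.1074

51.1074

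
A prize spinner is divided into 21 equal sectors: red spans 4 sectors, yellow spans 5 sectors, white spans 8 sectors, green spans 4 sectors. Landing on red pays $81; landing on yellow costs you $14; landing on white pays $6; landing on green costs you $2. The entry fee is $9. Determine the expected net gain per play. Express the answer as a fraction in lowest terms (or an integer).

$5

E[payout] = (4/21)·81 + (5/21)·(-14) + (8/21)·6 + (4/21)·(-2) = 14
Expected profit = 14 − 9 = 5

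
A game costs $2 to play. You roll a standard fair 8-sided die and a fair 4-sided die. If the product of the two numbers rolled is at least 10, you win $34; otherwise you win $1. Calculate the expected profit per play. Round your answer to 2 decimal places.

$14.47

E[payout] = (17/32)·1 + (15/32)·34 = 527/32
Expected profit = 527/32 − 2 = 463/32 ≈ $14.47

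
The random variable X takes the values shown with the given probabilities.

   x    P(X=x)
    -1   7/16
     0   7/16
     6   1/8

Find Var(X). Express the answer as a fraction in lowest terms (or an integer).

1239/256

E[X] = (7/16)·(-1) + (7/16)·0 + (1/8)·6 = 5/16
E[X²] = (7/16)·1 + (7/16)·0 + (1/8)·36 = 79/16
Var(X) = 79/16 − (5/16)² = 1239/256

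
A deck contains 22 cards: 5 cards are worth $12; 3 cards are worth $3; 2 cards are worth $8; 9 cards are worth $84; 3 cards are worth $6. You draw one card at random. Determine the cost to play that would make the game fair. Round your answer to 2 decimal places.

$39.05

E[payout] = (5/22)·12 + (3/22)·3 + (2/22)·8 + (9/22)·84 + (3/22)·6 = 859/22
Fair fee = E[payout] = 859/22 ≈ $39.05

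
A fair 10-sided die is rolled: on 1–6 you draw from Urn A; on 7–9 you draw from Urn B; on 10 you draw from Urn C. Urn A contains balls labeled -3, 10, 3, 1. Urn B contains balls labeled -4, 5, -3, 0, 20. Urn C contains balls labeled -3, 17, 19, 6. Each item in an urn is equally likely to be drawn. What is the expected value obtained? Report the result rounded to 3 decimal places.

3.705

E[X | Urn A] = (-3 + 10 + 3 + 1)/4 = 11/4
E[X | Urn B] = (-4 + 5 − 3 + 0 + 20)/5 = 18/5
E[X | Urn C] = (-3 + 17 + 19 + 6)/4 = 39/4
E[X] = (3/5)·11/4 + (3/10)·18/5 + (1/10)·39/4 = 741/200 ≈ 3.705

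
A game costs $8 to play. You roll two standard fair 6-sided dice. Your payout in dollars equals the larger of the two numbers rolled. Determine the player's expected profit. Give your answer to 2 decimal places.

-$3.53

Distribution of the larger of the two numbers rolled: 1 w.p. 1/36, 2 w.p. 1/12, 3 w.p. 5/36, 4 w.p. 7/36, 5 w.p. 1/4, 6 w.p. 11/36
E[payout] = (1/36)·1 + (1/12)·2 + (5/36)·3 + (7/36)·4 + (1/4)·5 + (11/36)·6 = 161/36
Expected profit = 161/36 − 8 = -127/36 ≈ -$3.53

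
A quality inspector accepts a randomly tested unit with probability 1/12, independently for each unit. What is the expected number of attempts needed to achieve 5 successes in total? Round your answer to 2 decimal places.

60.00

By linearity (sum of 5 independent geometric waits), E[trials] = 5/p = 5/(1/12) = 60.
≈ 60.00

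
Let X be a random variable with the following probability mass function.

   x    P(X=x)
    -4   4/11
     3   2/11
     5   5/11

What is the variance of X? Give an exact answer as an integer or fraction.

E[X] = (4/11)·(-4) + (2/11)·3 + (5/11)·5 = 15/11
E[X²] = (4/11)·16 + (2/11)·9 + (5/11)·25 = 207/11
Var(X) = 207/11 − (15/11)² = 2052/121

2052/121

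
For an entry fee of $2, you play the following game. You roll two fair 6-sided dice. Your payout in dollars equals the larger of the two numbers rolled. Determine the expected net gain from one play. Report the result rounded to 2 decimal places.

Distribution of the larger of the two numbers rolled: 1 w.p. 1/36, 2 w.p. 1/12, 3 w.p. 5/36, 4 w.p. 7/36, 5 w.p. 1/4, 6 w.p. 11/36
E[payout] = (1/36)·1 + (1/12)·2 + (5/36)·3 + (7/36)·4 + (1/4)·5 + (11/36)·6 = 161/36
Expected profit = 161/36 − 2 = 89/36 ≈ $2.47

$2.47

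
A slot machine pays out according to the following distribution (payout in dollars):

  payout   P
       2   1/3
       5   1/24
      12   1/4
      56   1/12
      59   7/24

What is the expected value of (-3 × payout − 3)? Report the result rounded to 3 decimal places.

E[-3x-3] = (1/3)·(-9) + (1/24)·(-18) + (1/4)·(-39) + (1/12)·(-171) + (7/24)·(-180)
     = -321/4 ≈ -80.250

-80.250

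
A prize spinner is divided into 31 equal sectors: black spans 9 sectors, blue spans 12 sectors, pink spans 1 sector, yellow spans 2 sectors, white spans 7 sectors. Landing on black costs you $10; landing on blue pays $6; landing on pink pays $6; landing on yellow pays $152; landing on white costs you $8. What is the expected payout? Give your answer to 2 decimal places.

E[payout] = (9/31)·(-10) + (12/31)·6 + (1/31)·6 + (2/31)·152 + (7/31)·(-8) = 236/31
≈ $7.61

$7.61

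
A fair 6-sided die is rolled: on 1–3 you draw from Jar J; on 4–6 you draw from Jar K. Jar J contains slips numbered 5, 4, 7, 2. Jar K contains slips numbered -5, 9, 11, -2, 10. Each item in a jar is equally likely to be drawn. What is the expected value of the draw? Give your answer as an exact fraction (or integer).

91/20

E[X | Jar J] = (5 + 4 + 7 + 2)/4 = 9/2
E[X | Jar K] = (-5 + 9 + 11 − 2 + 10)/5 = 23/5
E[X] = (1/2)·9/2 + (1/2)·23/5 = 91/20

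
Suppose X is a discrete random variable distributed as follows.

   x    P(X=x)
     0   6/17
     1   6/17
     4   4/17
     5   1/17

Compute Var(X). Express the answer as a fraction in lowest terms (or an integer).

886/289

E[X] = (6/17)·0 + (6/17)·1 + (4/17)·4 + (1/17)·5 = 27/17
E[X²] = (6/17)·0 + (6/17)·1 + (4/17)·16 + (1/17)·25 = 95/17
Var(X) = 95/17 − (27/17)² = 886/289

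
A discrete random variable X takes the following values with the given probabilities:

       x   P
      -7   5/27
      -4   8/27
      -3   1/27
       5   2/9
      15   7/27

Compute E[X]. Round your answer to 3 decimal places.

2.407

E[X] = (5/27)·(-7) + (8/27)·(-4) + (1/27)·(-3) + (2/9)·5 + (7/27)·15
     = 65/27 ≈ 2.407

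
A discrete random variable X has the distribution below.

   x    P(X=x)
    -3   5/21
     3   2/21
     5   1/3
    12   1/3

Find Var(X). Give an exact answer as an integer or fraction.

E[X] = (5/21)·(-3) + (2/21)·3 + (1/3)·5 + (1/3)·12 = 110/21
E[X²] = (5/21)·9 + (2/21)·9 + (1/3)·25 + (1/3)·144 = 178/3
Var(X) = 178/3 − (110/21)² = 14066/441

14066/441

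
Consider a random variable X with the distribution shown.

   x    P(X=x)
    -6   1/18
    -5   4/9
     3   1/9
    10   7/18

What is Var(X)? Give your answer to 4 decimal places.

E[X] = (1/18)·(-6) + (4/9)·(-5) + (1/9)·3 + (7/18)·10 = 5/3
E[X²] = (1/18)·36 + (4/9)·25 + (1/9)·9 + (7/18)·100 = 53
Var(X) = 53 − (5/3)² = 452/9 ≈ 50.2222

50.2222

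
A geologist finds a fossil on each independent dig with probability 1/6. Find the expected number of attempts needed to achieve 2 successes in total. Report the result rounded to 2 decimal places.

By linearity (sum of 2 independent geometric waits), E[trials] = 2/p = 2/(1/6) = 12.
≈ 12.00

12.00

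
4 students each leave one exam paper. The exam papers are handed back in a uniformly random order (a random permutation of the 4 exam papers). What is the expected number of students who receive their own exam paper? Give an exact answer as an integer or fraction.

1

Let Xᵢ = 1 if person i gets their own exam paper. For each i, P(Xᵢ=1) = 1/4.
By linearity of expectation, E[X₁+…+X_4] = 4·(1/4) = 1.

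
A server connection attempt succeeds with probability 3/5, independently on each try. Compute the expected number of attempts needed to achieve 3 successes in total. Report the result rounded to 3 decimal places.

5.000

By linearity (sum of 3 independent geometric waits), E[trials] = 3/p = 3/(3/5) = 5.
≈ 5.000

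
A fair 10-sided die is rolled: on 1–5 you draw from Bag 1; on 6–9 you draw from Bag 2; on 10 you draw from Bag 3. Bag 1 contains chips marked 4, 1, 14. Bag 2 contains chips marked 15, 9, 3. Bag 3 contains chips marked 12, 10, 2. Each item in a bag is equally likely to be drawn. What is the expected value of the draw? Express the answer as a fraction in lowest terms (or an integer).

E[X | Bag 1] = (4 + 1 + 14)/3 = 19/3
E[X | Bag 2] = (15 + 9 + 3)/3 = 9
E[X | Bag 3] = (12 + 10 + 2)/3 = 8
E[X] = (1/2)·19/3 + (2/5)·9 + (1/10)·8 = 227/30

227/30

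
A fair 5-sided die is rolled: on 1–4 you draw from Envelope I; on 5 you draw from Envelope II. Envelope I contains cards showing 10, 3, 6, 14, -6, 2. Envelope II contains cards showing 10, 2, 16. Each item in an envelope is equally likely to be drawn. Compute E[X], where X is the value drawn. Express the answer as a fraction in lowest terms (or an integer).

86/15

E[X | Envelope I] = (10 + 3 + 6 + 14 − 6 + 2)/6 = 29/6
E[X | Envelope II] = (10 + 2 + 16)/3 = 28/3
E[X] = (4/5)·29/6 + (1/5)·28/3 = 86/15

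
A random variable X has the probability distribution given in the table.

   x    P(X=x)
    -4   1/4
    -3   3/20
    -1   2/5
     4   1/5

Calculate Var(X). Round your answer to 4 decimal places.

7.8475

E[X] = (1/4)·(-4) + (3/20)·(-3) + (2/5)·(-1) + (1/5)·4 = -21/20
E[X²] = (1/4)·16 + (3/20)·9 + (2/5)·1 + (1/5)·16 = 179/20
Var(X) = 179/20 − (-21/20)² = 3139/400 ≈ 7.8475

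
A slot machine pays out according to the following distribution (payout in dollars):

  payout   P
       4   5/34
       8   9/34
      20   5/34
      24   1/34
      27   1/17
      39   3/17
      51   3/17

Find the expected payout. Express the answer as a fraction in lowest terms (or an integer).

405/17 dollars

E[X] = (5/34)·4 + (9/34)·8 + (5/34)·20 + (1/34)·24 + (1/17)·27 + (3/17)·39 + (3/17)·51
     = 405/17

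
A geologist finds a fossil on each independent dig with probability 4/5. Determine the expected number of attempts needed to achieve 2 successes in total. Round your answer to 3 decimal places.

By linearity (sum of 2 independent geometric waits), E[trials] = 2/p = 2/(4/5) = 5/2.
≈ 2.500

2.500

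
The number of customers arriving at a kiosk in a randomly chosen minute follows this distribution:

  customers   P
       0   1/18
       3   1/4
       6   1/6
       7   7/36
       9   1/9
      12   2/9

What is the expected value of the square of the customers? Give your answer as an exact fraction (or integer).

529/9

E[X²] = (1/18)·0 + (1/4)·9 + (1/6)·36 + (7/36)·49 + (1/9)·81 + (2/9)·144
     = 529/9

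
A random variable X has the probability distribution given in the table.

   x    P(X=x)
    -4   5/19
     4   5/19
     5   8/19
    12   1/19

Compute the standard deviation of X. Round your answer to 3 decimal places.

4.363

E[X] = 52/19, E[X²] = 504/19
Var(X) = E[X²] − (E[X])² = 504/19 − 2704/361 = 6872/361
SD(X) = √(6872/361) ≈ 4.363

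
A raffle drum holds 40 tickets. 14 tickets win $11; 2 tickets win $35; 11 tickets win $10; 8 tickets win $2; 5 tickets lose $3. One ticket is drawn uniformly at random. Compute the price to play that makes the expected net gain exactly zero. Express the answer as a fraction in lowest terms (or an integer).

67/8 dollars

E[payout] = (14/40)·11 + (2/40)·35 + (11/40)·10 + (8/40)·2 + (5/40)·(-3) = 67/8
Fair fee = E[payout] = 67/8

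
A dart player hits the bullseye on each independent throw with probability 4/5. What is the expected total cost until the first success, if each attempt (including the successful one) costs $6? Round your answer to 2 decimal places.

E[#attempts] = 1/p = 5/4; E[cost] = 6·5/4 = 15/2.
≈ 7.50

$7.50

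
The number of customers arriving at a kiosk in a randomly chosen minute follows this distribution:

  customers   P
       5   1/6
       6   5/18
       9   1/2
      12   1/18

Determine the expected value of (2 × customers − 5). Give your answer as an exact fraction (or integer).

E[2x-5] = (1/6)·5 + (5/18)·7 + (1/2)·13 + (1/18)·19
     = 31/3

31/3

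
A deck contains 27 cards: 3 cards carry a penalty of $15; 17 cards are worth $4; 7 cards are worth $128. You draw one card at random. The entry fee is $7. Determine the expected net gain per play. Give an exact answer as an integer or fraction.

E[payout] = (3/27)·(-15) + (17/27)·4 + (7/27)·128 = 919/27
Expected profit = 919/27 − 7 = 730/27

730/27 dollars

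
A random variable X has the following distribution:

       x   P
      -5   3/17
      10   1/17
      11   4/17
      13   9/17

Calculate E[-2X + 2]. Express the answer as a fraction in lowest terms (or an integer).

-278/17

E[-2x+2] = (3/17)·12 + (1/17)·(-18) + (4/17)·(-20) + (9/17)·(-24)
     = -278/17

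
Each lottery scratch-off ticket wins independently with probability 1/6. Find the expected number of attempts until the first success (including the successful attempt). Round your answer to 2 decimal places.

For a geometric distribution, E[trials] = 1/p = 1/(1/6) = 6.
≈ 6.00

6.00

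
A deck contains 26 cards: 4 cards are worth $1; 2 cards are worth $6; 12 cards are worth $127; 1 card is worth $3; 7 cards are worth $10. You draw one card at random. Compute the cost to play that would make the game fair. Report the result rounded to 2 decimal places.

E[payout] = (4/26)·1 + (2/26)·6 + (12/26)·127 + (1/26)·3 + (7/26)·10 = 1613/26
Fair fee = E[payout] = 1613/26 ≈ $62.04

$62.04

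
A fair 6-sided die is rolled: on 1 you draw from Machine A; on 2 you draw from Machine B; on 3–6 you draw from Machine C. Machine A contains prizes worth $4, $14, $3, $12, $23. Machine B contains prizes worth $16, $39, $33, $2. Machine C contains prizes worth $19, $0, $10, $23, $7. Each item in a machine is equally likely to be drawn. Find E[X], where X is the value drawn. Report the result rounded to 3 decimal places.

$13.483

E[X | Machine A] = (4 + 14 + 3 + 12 + 23)/5 = 56/5
E[X | Machine B] = (16 + 39 + 33 + 2)/4 = 45/2
E[X | Machine C] = (19 + 0 + 10 + 23 + 7)/5 = 59/5
E[X] = (1/6)·56/5 + (1/6)·45/2 + (2/3)·59/5 = 809/60 ≈ 13.483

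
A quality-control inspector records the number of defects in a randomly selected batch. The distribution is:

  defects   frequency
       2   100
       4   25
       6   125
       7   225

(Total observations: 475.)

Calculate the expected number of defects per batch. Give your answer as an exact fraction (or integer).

105/19

Total = 475, so P(defects=2) = 100/475, etc.
E[X] = (4/19)·2 + (1/19)·4 + (5/19)·6 + (9/19)·7
     = 105/19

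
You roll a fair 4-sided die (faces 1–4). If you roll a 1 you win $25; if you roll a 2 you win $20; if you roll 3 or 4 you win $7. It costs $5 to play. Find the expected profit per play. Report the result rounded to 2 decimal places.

$9.75

E[payout] = (1/2)·7 + (1/4)·20 + (1/4)·25 = 59/4
Expected profit = 59/4 − 5 = 39/4 ≈ $9.75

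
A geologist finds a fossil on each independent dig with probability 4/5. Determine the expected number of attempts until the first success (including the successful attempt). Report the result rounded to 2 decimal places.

1.25

For a geometric distribution, E[trials] = 1/p = 1/(4/5) = 5/4.
≈ 1.25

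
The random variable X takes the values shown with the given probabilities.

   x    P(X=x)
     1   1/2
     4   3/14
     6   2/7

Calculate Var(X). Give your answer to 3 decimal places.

E[X] = (1/2)·1 + (3/14)·4 + (2/7)·6 = 43/14
E[X²] = (1/2)·1 + (3/14)·16 + (2/7)·36 = 199/14
Var(X) = 199/14 − (43/14)² = 937/196 ≈ 4.781

4.781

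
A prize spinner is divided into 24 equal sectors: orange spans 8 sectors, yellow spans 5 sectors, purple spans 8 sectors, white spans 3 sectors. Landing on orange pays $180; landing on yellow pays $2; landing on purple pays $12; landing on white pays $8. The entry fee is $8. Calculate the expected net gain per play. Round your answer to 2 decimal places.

E[payout] = (8/24)·180 + (5/24)·2 + (8/24)·12 + (3/24)·8 = 785/12
Expected profit = 785/12 − 8 = 689/12 ≈ $57.42

$57.42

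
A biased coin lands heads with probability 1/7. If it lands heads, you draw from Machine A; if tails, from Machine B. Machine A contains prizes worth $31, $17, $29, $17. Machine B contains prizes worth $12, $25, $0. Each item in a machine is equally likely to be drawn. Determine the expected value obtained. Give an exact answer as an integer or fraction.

195/14 dollars

E[X | Machine A] = (31 + 17 + 29 + 17)/4 = 47/2
E[X | Machine B] = (12 + 25 + 0)/3 = 37/3
E[X] = (1/7)·47/2 + (6/7)·37/3 = 195/14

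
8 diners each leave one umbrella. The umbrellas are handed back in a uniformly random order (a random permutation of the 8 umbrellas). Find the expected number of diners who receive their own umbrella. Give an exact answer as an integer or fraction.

Let Xᵢ = 1 if person i gets their own umbrella. For each i, P(Xᵢ=1) = 1/8.
By linearity of expectation, E[X₁+…+X_8] = 8·(1/8) = 1.

1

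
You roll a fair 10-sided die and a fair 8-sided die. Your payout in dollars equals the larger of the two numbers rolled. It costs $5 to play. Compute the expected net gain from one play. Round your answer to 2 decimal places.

$1.55

Distribution of the larger of the two numbers rolled: 1 w.p. 1/80, 2 w.p. 3/80, 3 w.p. 1/16, 4 w.p. 7/80, 5 w.p. 9/80, 6 w.p. 11/80, …
E[payout] = (1/80)·1 + (3/80)·2 + (1/16)·3 + (7/80)·4 + (9/80)·5 + (11/80)·6 + (13/80)·7 + (3/16)·8 + (1/10)·9 + (1/10)·10 = 131/20
Expected profit = 131/20 − 5 = 31/20 ≈ $1.55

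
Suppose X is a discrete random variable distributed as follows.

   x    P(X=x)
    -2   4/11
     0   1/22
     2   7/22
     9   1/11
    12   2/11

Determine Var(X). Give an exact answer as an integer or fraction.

3365/121

E[X] = (4/11)·(-2) + (1/22)·0 + (7/22)·2 + (1/11)·9 + (2/11)·12 = 32/11
E[X²] = (4/11)·4 + (1/22)·0 + (7/22)·4 + (1/11)·81 + (2/11)·144 = 399/11
Var(X) = 399/11 − (32/11)² = 3365/121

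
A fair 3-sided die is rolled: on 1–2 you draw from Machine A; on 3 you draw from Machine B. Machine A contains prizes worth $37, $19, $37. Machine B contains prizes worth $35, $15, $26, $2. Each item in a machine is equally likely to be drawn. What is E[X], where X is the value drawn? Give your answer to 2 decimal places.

$27.17

E[X | Machine A] = (37 + 19 + 37)/3 = 31
E[X | Machine B] = (35 + 15 + 26 + 2)/4 = 39/2
E[X] = (2/3)·31 + (1/3)·39/2 = 163/6 ≈ 27.17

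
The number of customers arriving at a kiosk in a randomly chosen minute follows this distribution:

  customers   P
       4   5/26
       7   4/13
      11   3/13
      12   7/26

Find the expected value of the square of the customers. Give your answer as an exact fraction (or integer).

1103/13

E[X²] = (5/26)·16 + (4/13)·49 + (3/13)·121 + (7/26)·144
     = 1103/13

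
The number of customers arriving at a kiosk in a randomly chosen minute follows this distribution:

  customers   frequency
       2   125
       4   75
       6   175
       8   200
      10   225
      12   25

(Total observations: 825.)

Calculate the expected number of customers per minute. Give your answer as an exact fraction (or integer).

230/33

Total = 825, so P(customers=2) = 125/825, etc.
E[X] = (5/33)·2 + (1/11)·4 + (7/33)·6 + (8/33)·8 + (3/11)·10 + (1/33)·12
     = 230/33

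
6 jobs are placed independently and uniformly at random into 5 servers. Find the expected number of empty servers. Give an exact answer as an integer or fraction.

4096/3125

Let Xⱼ=1 if server j is empty. P(Xⱼ=1) = ((5-1)/5)^6 = 4096/15625.
By linearity, E[#empty] = 5·4096/15625 = 4096/3125.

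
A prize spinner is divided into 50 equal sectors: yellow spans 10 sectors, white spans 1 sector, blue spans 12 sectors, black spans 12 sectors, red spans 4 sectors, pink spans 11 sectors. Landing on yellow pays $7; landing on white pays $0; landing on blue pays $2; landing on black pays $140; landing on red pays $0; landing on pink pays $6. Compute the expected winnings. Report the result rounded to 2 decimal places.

$36.80

E[payout] = (10/50)·7 + (1/50)·0 + (12/50)·2 + (12/50)·140 + (4/50)·0 + (11/50)·6 = 184/5
≈ $36.80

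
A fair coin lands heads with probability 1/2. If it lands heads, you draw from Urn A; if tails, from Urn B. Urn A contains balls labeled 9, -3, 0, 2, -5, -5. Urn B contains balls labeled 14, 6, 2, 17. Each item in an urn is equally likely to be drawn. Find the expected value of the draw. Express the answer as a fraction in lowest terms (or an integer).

E[X | Urn A] = (9 − 3 + 0 + 2 − 5 − 5)/6 = -1/3
E[X | Urn B] = (14 + 6 + 2 + 17)/4 = 39/4
E[X] = (1/2)·(-1/3) + (1/2)·39/4 = 113/24

113/24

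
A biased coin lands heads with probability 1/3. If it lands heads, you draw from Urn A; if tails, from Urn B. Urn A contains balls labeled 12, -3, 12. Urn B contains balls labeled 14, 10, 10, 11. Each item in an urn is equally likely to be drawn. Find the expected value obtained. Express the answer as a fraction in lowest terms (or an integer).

59/6

E[X | Urn A] = (12 − 3 + 12)/3 = 7
E[X | Urn B] = (14 + 10 + 10 + 11)/4 = 45/4
E[X] = (1/3)·7 + (2/3)·45/4 = 59/6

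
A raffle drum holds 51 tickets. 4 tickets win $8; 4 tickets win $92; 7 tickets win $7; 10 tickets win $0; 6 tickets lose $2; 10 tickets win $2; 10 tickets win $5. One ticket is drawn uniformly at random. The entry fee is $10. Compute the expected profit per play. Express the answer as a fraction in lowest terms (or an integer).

-1/17 dollars

E[payout] = (4/51)·8 + (4/51)·92 + (7/51)·7 + (10/51)·0 + (6/51)·(-2) + (10/51)·2 + (10/51)·5 = 169/17
Expected profit = 169/17 − 10 = -1/17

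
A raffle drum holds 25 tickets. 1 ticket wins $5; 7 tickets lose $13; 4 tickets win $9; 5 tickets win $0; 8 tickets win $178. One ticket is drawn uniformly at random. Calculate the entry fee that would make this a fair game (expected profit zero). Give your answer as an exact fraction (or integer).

E[payout] = (1/25)·5 + (7/25)·(-13) + (4/25)·9 + (5/25)·0 + (8/25)·178 = 1374/25
Fair fee = E[payout] = 1374/25

1374/25 dollars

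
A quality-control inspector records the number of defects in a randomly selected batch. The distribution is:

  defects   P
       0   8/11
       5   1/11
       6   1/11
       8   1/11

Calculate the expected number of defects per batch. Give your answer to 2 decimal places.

E[X] = (8/11)·0 + (1/11)·5 + (1/11)·6 + (1/11)·8
     = 19/11 ≈ 1.73

1.73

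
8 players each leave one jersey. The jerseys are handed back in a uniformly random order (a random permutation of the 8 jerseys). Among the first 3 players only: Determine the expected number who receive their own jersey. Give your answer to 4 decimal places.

Let Xᵢ = 1 if person i gets their own jersey. For each i, P(Xᵢ=1) = 1/8.
By linearity of expectation, E[X₁+…+X_3] = 3·(1/8) = 3/8.
≈ 0.3750

0.3750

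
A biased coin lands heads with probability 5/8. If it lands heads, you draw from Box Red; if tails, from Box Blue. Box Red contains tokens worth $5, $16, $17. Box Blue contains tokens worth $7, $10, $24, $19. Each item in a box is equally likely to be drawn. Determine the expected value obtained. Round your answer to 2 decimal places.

E[X | Box Red] = (5 + 16 + 17)/3 = 38/3
E[X | Box Blue] = (7 + 10 + 24 + 19)/4 = 15
E[X] = (5/8)·38/3 + (3/8)·15 = 325/24 ≈ 13.54

$13.54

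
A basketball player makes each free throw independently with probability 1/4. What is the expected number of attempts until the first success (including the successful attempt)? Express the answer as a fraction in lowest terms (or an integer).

4

For a geometric distribution, E[trials] = 1/p = 1/(1/4) = 4.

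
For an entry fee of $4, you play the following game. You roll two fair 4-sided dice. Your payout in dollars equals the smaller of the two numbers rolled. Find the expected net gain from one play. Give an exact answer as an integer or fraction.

-17/8 dollars

Distribution of the smaller of the two numbers rolled: 1 w.p. 7/16, 2 w.p. 5/16, 3 w.p. 3/16, 4 w.p. 1/16
E[payout] = (7/16)·1 + (5/16)·2 + (3/16)·3 + (1/16)·4 = 15/8
Expected profit = 15/8 − 4 = -17/8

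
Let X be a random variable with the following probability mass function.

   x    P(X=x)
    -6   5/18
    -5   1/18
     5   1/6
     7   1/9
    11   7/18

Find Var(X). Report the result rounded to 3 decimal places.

52.497

E[X] = (5/18)·(-6) + (1/18)·(-5) + (1/6)·5 + (1/9)·7 + (7/18)·11 = 71/18
E[X²] = (5/18)·36 + (1/18)·25 + (1/6)·25 + (1/9)·49 + (7/18)·121 = 1225/18
Var(X) = 1225/18 − (71/18)² = 17009/324 ≈ 52.497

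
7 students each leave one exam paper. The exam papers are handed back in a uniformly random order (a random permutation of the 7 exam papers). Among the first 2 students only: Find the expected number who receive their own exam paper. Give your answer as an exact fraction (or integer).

Let Xᵢ = 1 if person i gets their own exam paper. For each i, P(Xᵢ=1) = 1/7.
By linearity of expectation, E[X₁+…+X_2] = 2·(1/7) = 2/7.

2/7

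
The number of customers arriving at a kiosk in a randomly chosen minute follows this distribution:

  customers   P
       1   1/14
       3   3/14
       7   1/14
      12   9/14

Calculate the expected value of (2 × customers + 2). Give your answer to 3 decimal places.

E[2x+2] = (1/14)·4 + (3/14)·8 + (1/14)·16 + (9/14)·26
     = 139/7 ≈ 19.857

19.857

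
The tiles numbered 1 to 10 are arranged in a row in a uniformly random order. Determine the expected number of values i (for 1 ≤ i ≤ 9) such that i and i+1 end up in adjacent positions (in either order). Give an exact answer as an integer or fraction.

For each i ∈ {1,…,9}, let Xᵢ = 1 if i and i+1 are adjacent. P(Xᵢ=1) = 2·(10−1)!/10! = 2/10.
By linearity, E[ΣXᵢ] = (9)·(2/10) = 9/5.

9/5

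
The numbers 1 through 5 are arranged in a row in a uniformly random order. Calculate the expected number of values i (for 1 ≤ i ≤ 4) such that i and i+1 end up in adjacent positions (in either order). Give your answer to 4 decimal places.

1.6000

For each i ∈ {1,…,4}, let Xᵢ = 1 if i and i+1 are adjacent. P(Xᵢ=1) = 2·(5−1)!/5! = 2/5.
By linearity, E[ΣXᵢ] = (4)·(2/5) = 8/5.
≈ 1.6000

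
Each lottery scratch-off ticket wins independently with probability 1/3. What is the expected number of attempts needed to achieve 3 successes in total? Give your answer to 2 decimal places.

9.00

By linearity (sum of 3 independent geometric waits), E[trials] = 3/p = 3/(1/3) = 9.
≈ 9.00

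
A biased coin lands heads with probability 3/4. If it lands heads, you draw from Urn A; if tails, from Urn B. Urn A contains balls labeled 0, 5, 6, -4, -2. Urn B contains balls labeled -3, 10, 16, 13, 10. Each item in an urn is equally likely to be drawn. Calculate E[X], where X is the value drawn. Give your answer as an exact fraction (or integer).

61/20

E[X | Urn A] = (0 + 5 + 6 − 4 − 2)/5 = 1
E[X | Urn B] = (-3 + 10 + 16 + 13 + 10)/5 = 46/5
E[X] = (3/4)·1 + (1/4)·46/5 = 61/20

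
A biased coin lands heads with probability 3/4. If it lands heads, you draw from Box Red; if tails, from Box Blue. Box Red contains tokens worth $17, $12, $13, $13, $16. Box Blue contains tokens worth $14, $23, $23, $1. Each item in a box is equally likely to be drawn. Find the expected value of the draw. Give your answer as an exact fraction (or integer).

1157/80 dollars

E[X | Box Red] = (17 + 12 + 13 + 13 + 16)/5 = 71/5
E[X | Box Blue] = (14 + 23 + 23 + 1)/4 = 61/4
E[X] = (3/4)·71/5 + (1/4)·61/4 = 1157/80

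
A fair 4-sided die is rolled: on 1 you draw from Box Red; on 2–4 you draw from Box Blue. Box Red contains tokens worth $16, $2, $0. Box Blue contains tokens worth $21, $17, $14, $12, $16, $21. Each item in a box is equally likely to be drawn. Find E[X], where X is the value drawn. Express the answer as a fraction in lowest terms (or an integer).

113/8 dollars

E[X | Box Red] = (16 + 2 + 0)/3 = 6
E[X | Box Blue] = (21 + 17 + 14 + 12 + 16 + 21)/6 = 101/6
E[X] = (1/4)·6 + (3/4)·101/6 = 113/8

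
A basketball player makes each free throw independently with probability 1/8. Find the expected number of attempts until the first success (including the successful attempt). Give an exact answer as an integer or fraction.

For a geometric distribution, E[trials] = 1/p = 1/(1/8) = 8.

8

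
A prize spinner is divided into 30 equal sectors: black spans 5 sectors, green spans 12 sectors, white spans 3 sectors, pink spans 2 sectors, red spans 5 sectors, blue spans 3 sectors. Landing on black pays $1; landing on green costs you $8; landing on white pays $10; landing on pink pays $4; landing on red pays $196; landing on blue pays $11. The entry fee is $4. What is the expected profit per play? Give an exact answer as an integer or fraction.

$28

E[payout] = (5/30)·1 + (12/30)·(-8) + (3/30)·10 + (2/30)·4 + (5/30)·196 + (3/30)·11 = 32
Expected profit = 32 − 4 = 28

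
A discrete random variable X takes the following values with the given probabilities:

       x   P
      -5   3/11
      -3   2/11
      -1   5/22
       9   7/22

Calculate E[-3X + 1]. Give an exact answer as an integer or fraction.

-13/11

E[-3x+1] = (3/11)·16 + (2/11)·10 + (5/22)·4 + (7/22)·(-26)
     = -13/11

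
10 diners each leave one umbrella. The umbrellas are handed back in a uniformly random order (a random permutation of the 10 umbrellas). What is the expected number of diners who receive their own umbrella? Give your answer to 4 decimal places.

Let Xᵢ = 1 if person i gets their own umbrella. For each i, P(Xᵢ=1) = 1/10.
By linearity of expectation, E[X₁+…+X_10] = 10·(1/10) = 1.
≈ 1.0000

1.0000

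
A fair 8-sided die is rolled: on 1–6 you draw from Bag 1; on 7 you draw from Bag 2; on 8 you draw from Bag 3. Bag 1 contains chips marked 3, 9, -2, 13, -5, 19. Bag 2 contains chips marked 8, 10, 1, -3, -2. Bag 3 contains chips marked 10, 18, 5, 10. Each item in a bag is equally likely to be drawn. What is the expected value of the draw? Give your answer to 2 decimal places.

6.32

E[X | Bag 1] = (3 + 9 − 2 + 13 − 5 + 19)/6 = 37/6
E[X | Bag 2] = (8 + 10 + 1 − 3 − 2)/5 = 14/5
E[X | Bag 3] = (10 + 18 + 5 + 10)/4 = 43/4
E[X] = (3/4)·37/6 + (1/8)·14/5 + (1/8)·43/4 = 1011/160 ≈ 6.32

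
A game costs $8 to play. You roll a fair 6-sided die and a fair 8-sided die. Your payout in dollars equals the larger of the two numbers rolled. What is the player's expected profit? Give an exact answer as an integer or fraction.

Distribution of the larger of the two numbers rolled: 1 w.p. 1/48, 2 w.p. 1/16, 3 w.p. 5/48, 4 w.p. 7/48, 5 w.p. 3/16, 6 w.p. 11/48, …
E[payout] = (1/48)·1 + (1/16)·2 + (5/48)·3 + (7/48)·4 + (3/16)·5 + (11/48)·6 + (1/8)·7 + (1/8)·8 = 251/48
Expected profit = 251/48 − 8 = -133/48

-133/48 dollars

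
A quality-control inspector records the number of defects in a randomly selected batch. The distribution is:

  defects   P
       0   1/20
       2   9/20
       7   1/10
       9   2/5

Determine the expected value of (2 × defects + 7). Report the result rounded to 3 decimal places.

17.400

E[2x+7] = (1/20)·7 + (9/20)·11 + (1/10)·21 + (2/5)·25
     = 87/5 ≈ 17.400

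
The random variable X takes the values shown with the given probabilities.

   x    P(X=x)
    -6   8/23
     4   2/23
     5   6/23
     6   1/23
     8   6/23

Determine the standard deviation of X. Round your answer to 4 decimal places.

E[X] = 44/23, E[X²] = 890/23
Var(X) = E[X²] − (E[X])² = 890/23 − 1936/529 = 18534/529
SD(X) = √(18534/529) ≈ 5.9191

5.9191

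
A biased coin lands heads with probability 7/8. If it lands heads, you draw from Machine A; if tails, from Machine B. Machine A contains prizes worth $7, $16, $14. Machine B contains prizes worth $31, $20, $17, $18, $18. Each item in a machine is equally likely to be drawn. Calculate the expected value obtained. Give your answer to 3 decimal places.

E[X | Machine A] = (7 + 16 + 14)/3 = 37/3
E[X | Machine B] = (31 + 20 + 17 + 18 + 18)/5 = 104/5
E[X] = (7/8)·37/3 + (1/8)·104/5 = 1607/120 ≈ 13.392

$13.392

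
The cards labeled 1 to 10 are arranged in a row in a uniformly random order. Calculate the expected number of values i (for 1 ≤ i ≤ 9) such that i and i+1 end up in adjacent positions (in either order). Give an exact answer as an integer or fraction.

For each i ∈ {1,…,9}, let Xᵢ = 1 if i and i+1 are adjacent. P(Xᵢ=1) = 2·(10−1)!/10! = 2/10.
By linearity, E[ΣXᵢ] = (9)·(2/10) = 9/5.

9/5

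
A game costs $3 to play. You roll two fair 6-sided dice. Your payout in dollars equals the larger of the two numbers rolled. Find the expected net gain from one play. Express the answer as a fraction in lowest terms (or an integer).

Distribution of the larger of the two numbers rolled: 1 w.p. 1/36, 2 w.p. 1/12, 3 w.p. 5/36, 4 w.p. 7/36, 5 w.p. 1/4, 6 w.p. 11/36
E[payout] = (1/36)·1 + (1/12)·2 + (5/36)·3 + (7/36)·4 + (1/4)·5 + (11/36)·6 = 161/36
Expected profit = 161/36 − 3 = 53/36

53/36 dollars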